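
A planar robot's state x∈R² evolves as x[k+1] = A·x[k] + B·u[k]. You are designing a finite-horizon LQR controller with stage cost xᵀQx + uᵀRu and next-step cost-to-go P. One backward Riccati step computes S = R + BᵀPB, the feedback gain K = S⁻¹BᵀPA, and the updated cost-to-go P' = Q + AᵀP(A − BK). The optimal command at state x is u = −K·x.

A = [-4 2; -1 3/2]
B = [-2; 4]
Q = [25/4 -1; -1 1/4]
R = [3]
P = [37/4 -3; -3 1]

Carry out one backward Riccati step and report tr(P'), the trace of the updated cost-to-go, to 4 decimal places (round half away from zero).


BᵀP = [-30.5000 10.0000]
S = R + BᵀPB = [3] + [101.0000] = [104.0000]
BᵀPA = [112.0000 -46.0000]
K = S⁻¹·BᵀPA = [1.0769 -0.4423]
A−BK = [-1.8462 1.1154; -5.3077 3.2692]
AᵀP(A−BK) = [4.3846 -1.9615; -1.9615 0.9038]
P' = Q + AᵀP(A−BK) = [10.6346 -2.9615; -2.9615 1.1538]
tr(P') = 11.7885

11.7885


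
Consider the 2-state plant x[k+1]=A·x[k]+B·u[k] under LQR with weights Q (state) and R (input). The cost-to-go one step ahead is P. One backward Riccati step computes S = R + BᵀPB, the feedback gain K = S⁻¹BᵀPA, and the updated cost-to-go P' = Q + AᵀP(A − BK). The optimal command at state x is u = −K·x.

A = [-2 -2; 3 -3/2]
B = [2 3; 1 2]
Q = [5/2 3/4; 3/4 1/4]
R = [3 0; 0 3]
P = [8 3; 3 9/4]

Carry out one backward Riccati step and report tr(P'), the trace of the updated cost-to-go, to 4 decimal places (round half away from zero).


BᵀP = [19.0000 8.2500; 30.0000 13.5000]
S = R + BᵀPB = [3 0; 0 3] + [46.2500 73.5000; 73.5000 117.0000] = [49.2500 73.5000; 73.5000 120.0000]
BᵀPA = [-13.2500 -50.3750; -19.5000 -80.2500]
K = S⁻¹·BᵀPA = [-0.3087 -0.2888; 0.0266 -0.4919]
A−BK = [-1.4623 0.0532; 3.2555 -0.2275]
AᵀP(A−BK) = [12.6780 -0.5428; -0.5428 1.0425]
P' = Q + AᵀP(A−BK) = [15.1780 0.2072; 0.2072 1.2925]
tr(P') = 16.4705

16.4705


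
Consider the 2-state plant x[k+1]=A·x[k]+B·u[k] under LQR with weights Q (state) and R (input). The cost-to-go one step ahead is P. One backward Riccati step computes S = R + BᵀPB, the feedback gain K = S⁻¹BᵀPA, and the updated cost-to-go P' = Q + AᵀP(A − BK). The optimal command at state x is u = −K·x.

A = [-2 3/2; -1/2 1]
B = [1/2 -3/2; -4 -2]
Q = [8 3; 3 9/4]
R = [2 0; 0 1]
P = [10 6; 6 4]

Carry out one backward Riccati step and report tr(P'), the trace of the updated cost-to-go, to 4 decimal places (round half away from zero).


BᵀP = [-19.0000 -13.0000; -27.0000 -17.0000]
S = R + BᵀPB = [2 0; 0 1] + [42.5000 54.5000; 54.5000 74.5000] = [44.5000 54.5000; 54.5000 75.5000]
BᵀPA = [44.5000 -41.5000; 62.5000 -57.5000]
K = S⁻¹·BᵀPA = [-0.1194 0.0013; 0.9140 -0.7625]
A−BK = [-0.5693 0.3556; 0.8504 -0.5199]
AᵀP(A−BK) = [1.1881 -0.8999; -0.8999 0.7086]
P' = Q + AᵀP(A−BK) = [9.1881 2.1001; 2.1001 2.9586]
tr(P') = 12.1467

12.1467


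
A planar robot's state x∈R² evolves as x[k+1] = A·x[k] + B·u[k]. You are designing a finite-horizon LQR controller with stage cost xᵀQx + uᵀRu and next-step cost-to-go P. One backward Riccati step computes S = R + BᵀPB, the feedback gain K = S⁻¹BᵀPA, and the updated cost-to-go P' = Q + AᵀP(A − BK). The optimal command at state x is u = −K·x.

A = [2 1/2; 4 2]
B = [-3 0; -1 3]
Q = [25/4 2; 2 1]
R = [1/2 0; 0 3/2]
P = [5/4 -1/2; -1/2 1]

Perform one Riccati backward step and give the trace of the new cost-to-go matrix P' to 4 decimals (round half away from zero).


BᵀP = [-3.2500 0.5000; -1.5000 3.0000]
S = R + BᵀPB = [1/2 0; 0 3/2] + [9.2500 1.5000; 1.5000 9.0000] = [9.7500 1.5000; 1.5000 10.5000]
BᵀPA = [-4.5000 -0.6250; 9.0000 5.2500]
K = S⁻¹·BᵀPA = [-0.6067 -0.1442; 0.9438 0.5206]
A−BK = [0.1798 0.0674; 0.5618 0.2940]
AᵀP(A−BK) = [1.7753 0.9157; 0.9157 0.4892]
P' = Q + AᵀP(A−BK) = [8.0253 2.9157; 2.9157 1.4892]
tr(P') = 9.5145

9.5145


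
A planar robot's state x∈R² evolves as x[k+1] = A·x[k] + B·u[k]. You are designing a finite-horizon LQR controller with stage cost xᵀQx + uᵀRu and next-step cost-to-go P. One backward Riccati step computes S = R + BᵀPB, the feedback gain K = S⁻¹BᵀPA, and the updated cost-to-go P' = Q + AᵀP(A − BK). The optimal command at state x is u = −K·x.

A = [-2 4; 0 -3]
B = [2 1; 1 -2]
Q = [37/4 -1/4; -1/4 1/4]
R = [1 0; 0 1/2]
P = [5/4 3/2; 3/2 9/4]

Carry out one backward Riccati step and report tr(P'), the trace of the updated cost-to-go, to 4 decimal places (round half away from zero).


BᵀP = [4.0000 5.2500; -1.7500 -3.0000]
S = R + BᵀPB = [1 0; 0 1/2] + [13.2500 -6.5000; -6.5000 4.2500] = [14.2500 -6.5000; -6.5000 4.7500]
BᵀPA = [-8.0000 0.2500; 3.5000 2.0000]
K = S⁻¹·BᵀPA = [-0.5995 0.5577; -0.0835 1.1843]
A−BK = [-0.7174 1.7002; 0.4324 -1.1892]
AᵀP(A−BK) = [0.4963 -0.6830; -0.6830 1.7420]
P' = Q + AᵀP(A−BK) = [9.7463 -0.9330; -0.9330 1.9920]
tr(P') = 11.7383

11.7383


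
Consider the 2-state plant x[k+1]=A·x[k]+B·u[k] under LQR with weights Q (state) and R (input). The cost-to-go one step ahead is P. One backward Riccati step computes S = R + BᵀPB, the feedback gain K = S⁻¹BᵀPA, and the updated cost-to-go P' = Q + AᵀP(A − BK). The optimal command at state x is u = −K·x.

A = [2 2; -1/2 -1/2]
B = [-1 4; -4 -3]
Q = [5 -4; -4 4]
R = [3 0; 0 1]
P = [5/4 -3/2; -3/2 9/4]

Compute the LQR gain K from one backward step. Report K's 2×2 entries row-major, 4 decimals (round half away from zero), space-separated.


BᵀP = [4.7500 -7.5000; 9.5000 -12.7500]
S = R + BᵀPB = [3 0; 0 1] + [25.2500 41.5000; 41.5000 76.2500] = [28.2500 41.5000; 41.5000 77.2500]
BᵀPA = [13.2500 13.2500; 25.3750 25.3750]
K = S⁻¹·BᵀPA = [-0.0641 -0.0641; 0.3629 0.3629]
A−BK = [0.4842 0.4842; 0.3323 0.3323]
AᵀP(A−BK) = [0.2029 0.2029; 0.2029 0.2029]
P' = Q + AᵀP(A−BK) = [5.2029 -3.7971; -3.7971 4.2029]
tr(P') = 9.4057

-0.0641 -0.0641 0.3629 0.3629


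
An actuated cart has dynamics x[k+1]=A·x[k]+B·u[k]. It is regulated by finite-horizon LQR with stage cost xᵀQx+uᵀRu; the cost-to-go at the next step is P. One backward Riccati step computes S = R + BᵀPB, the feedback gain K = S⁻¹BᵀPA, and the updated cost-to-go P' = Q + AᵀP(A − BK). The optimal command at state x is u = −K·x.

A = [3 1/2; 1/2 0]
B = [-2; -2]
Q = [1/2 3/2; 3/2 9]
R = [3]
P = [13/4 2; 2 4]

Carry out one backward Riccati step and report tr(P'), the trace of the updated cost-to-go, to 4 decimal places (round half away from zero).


BᵀP = [-10.5000 -12.0000]
S = R + BᵀPB = [3] + [45.0000] = [48.0000]
BᵀPA = [-37.5000 -5.2500]
K = S⁻¹·BᵀPA = [-0.7813 -0.1094]
A−BK = [1.4375 0.2813; -1.0625 -0.2188]
AᵀP(A−BK) = [6.9531 1.2734; 1.2734 0.2383]
P' = Q + AᵀP(A−BK) = [7.4531 2.7734; 2.7734 9.2383]
tr(P') = 16.6914

16.6914


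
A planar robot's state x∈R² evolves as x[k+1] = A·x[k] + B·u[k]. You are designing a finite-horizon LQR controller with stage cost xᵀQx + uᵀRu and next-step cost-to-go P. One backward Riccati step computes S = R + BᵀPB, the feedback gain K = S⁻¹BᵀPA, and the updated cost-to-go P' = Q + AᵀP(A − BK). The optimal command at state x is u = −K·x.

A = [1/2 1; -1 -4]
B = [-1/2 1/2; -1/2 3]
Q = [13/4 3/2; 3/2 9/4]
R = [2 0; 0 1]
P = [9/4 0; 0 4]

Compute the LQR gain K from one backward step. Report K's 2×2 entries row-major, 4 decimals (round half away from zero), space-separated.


BᵀP = [-1.1250 -2.0000; 1.1250 12.0000]
S = R + BᵀPB = [2 0; 0 1] + [1.5625 -6.5625; -6.5625 36.5625] = [3.5625 -6.5625; -6.5625 37.5625]
BᵀPA = [1.4375 6.8750; -11.4375 -46.8750]
K = S⁻¹·BᵀPA = [-0.2321 -0.5441; -0.3450 -1.3430]
A−BK = [0.5565 1.3994; -0.0809 -0.2431]
AᵀP(A−BK) = [0.9497 2.5468; 2.5468 7.0386]
P' = Q + AᵀP(A−BK) = [4.1997 4.0468; 4.0468 9.2886]
tr(P') = 13.4883

-0.2321 -0.5441 -0.3450 -1.3430


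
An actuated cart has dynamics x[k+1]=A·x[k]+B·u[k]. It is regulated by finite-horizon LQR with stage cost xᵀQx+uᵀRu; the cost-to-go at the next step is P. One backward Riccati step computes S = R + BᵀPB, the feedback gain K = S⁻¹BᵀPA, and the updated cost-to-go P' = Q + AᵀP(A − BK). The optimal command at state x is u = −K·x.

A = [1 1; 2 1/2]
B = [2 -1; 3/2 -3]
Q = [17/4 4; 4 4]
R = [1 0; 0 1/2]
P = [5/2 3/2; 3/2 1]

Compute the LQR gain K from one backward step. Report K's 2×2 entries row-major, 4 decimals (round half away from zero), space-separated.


BᵀP = [7.2500 4.5000; -7.0000 -4.5000]
S = R + BᵀPB = [1 0; 0 1/2] + [21.2500 -20.7500; -20.7500 20.5000] = [22.2500 -20.7500; -20.7500 21.0000]
BᵀPA = [16.2500 9.5000; -16.0000 -9.2500]
K = S⁻¹·BᵀPA = [0.2521 0.2061; -0.5128 -0.2368]
A−BK = [-0.0170 0.3509; 0.0835 -0.5196]
AᵀP(A−BK) = [0.1985 0.1116; 0.1116 0.1014]
P' = Q + AᵀP(A−BK) = [4.4485 4.1116; 4.1116 4.1014]
tr(P') = 8.5498

0.2521 0.2061 -0.5128 -0.2368


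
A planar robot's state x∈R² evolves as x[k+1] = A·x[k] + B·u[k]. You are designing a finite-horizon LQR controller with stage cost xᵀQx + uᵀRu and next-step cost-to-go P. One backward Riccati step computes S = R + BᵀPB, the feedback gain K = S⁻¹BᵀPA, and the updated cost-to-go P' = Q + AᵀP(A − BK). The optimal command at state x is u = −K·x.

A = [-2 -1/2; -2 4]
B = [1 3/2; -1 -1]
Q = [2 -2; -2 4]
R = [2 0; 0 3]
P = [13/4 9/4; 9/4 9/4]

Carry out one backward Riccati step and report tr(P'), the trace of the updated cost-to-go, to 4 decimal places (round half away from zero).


BᵀP = [1.0000 0.0000; 2.6250 1.1250]
S = R + BᵀPB = [2 0; 0 3] + [1.0000 1.5000; 1.5000 2.8125] = [3.0000 1.5000; 1.5000 5.8125]
BᵀPA = [-2.0000 -0.5000; -7.5000 3.1875]
K = S⁻¹·BᵀPA = [-0.0247 -0.5062; -1.2840 0.6790]
A−BK = [-0.0494 -1.0123; -3.3086 4.1728]
AᵀP(A−BK) = [30.3210 -26.4198; -26.4198 25.3951]
P' = Q + AᵀP(A−BK) = [32.3210 -28.4198; -28.4198 29.3951]
tr(P') = 61.7160

61.7160


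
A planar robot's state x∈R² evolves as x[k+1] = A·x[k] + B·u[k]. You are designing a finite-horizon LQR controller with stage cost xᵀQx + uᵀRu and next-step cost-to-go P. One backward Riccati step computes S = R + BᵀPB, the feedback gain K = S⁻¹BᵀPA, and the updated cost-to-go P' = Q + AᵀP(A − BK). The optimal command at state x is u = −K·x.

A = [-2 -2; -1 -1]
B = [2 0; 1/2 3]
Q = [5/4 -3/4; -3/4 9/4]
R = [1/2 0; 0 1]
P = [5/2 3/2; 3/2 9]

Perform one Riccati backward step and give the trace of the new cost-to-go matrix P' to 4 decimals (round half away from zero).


4.5118

BᵀP = [5.7500 7.5000; 4.5000 27.0000]
S = R + BᵀPB = [1/2 0; 0 1] + [15.2500 22.5000; 22.5000 81.0000] = [15.7500 22.5000; 22.5000 82.0000]
BᵀPA = [-19.0000 -19.0000; -36.0000 -36.0000]
K = S⁻¹·BᵀPA = [-0.9526 -0.9526; -0.1777 -0.1777]
A−BK = [-0.0949 -0.0949; 0.0092 0.0092]
AᵀP(A−BK) = [0.5059 0.5059; 0.5059 0.5059]
P' = Q + AᵀP(A−BK) = [1.7559 -0.2441; -0.2441 2.7559]
tr(P') = 4.5118


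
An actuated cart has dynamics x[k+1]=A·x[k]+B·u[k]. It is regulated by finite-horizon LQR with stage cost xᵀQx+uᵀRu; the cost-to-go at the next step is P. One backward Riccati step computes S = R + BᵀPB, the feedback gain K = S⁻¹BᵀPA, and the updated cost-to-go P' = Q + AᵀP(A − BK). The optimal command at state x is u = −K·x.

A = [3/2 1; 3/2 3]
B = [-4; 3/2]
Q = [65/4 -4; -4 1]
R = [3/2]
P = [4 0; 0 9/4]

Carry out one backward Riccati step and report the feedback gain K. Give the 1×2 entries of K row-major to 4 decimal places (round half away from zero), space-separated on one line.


-0.2684 -0.0833

BᵀP = [-16.0000 3.3750]
S = R + BᵀPB = [3/2] + [69.0625] = [70.5625]
BᵀPA = [-18.9375 -5.8750]
K = S⁻¹·BᵀPA = [-0.2684 -0.0833]
A−BK = [0.4265 0.6670; 1.9026 3.1249]
AᵀP(A−BK) = [8.9801 14.5483; 14.5483 23.7609]
P' = Q + AᵀP(A−BK) = [25.2301 10.5483; 10.5483 24.7609]
tr(P') = 49.9909


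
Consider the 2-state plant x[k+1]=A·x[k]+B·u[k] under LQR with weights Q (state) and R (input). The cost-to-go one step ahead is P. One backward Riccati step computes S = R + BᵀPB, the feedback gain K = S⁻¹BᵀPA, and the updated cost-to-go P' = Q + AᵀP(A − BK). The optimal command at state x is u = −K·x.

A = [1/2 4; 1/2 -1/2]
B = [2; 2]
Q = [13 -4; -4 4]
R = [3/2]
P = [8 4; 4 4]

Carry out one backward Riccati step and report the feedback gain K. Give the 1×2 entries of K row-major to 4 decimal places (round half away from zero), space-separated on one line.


BᵀP = [24.0000 16.0000]
S = R + BᵀPB = [3/2] + [80.0000] = [81.5000]
BᵀPA = [20.0000 88.0000]
K = S⁻¹·BᵀPA = [0.2454 1.0798]
A−BK = [0.0092 1.8405; 0.0092 -2.6595]
AᵀP(A−BK) = [0.0920 0.4049; 0.4049 17.9816]
P' = Q + AᵀP(A−BK) = [13.0920 -3.5951; -3.5951 21.9816]
tr(P') = 35.0736

0.2454 1.0798


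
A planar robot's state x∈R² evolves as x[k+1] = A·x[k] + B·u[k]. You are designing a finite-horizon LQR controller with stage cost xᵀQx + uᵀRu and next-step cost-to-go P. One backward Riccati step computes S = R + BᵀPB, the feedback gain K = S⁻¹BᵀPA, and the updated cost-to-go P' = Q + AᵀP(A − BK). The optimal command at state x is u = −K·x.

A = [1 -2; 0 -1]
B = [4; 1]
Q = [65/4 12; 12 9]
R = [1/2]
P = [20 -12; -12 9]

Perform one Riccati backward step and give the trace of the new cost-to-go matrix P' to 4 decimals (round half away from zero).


26.1515

BᵀP = [68.0000 -39.0000]
S = R + BᵀPB = [1/2] + [233.0000] = [233.5000]
BᵀPA = [68.0000 -97.0000]
K = S⁻¹·BᵀPA = [0.2912 -0.4154]
A−BK = [-0.1649 -0.3383; -0.2912 -0.5846]
AᵀP(A−BK) = [0.1970 0.2484; 0.2484 0.7045]
P' = Q + AᵀP(A−BK) = [16.4470 12.2484; 12.2484 9.7045]
tr(P') = 26.1515


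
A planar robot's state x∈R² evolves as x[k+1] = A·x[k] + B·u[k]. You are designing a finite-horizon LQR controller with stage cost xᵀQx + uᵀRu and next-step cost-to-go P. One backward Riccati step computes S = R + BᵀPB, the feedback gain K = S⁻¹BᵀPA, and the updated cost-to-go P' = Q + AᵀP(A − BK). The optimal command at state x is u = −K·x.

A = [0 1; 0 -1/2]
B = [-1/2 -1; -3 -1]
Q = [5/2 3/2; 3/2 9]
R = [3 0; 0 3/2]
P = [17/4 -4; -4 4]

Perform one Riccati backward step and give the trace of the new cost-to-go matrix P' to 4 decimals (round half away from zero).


12.8081

BᵀP = [9.8750 -10.0000; -0.2500 0.0000]
S = R + BᵀPB = [3 0; 0 3/2] + [25.0625 0.1250; 0.1250 0.2500] = [28.0625 0.1250; 0.1250 1.7500]
BᵀPA = [0.0000 14.8750; 0.0000 -0.2500]
K = S⁻¹·BᵀPA = [0.0000 0.5309; 0.0000 -0.1808]
A−BK = [0.0000 1.0847; 0.0000 0.9118]
AᵀP(A−BK) = [0.0000 0.0000; 0.0000 1.3081]
P' = Q + AᵀP(A−BK) = [2.5000 1.5000; 1.5000 10.3081]
tr(P') = 12.8081


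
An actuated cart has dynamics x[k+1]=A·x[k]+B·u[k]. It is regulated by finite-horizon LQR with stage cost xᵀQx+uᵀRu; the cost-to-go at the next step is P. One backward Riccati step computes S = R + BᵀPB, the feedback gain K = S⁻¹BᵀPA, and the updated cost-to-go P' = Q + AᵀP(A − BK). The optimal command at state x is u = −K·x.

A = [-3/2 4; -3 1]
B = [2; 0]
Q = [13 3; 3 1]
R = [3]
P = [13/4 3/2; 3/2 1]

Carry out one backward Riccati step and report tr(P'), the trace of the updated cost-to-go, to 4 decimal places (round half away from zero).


BᵀP = [6.5000 3.0000]
S = R + BᵀPB = [3] + [13.0000] = [16.0000]
BᵀPA = [-18.7500 29.0000]
K = S⁻¹·BᵀPA = [-1.1719 1.8125]
A−BK = [0.8438 0.3750; -3.0000 1.0000]
AᵀP(A−BK) = [7.8398 -8.7656; -8.7656 12.4375]
P' = Q + AᵀP(A−BK) = [20.8398 -5.7656; -5.7656 13.4375]
tr(P') = 34.2773

34.2773


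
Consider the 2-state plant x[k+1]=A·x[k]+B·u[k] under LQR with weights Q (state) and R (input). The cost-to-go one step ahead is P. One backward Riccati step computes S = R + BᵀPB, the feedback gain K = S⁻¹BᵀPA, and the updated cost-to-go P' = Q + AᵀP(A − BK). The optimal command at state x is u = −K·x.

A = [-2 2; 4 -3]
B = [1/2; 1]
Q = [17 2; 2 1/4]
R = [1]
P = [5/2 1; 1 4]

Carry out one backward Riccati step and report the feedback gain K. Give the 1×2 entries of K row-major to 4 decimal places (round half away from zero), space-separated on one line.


2.0377 -1.3585

BᵀP = [2.2500 4.5000]
S = R + BᵀPB = [1] + [5.6250] = [6.6250]
BᵀPA = [13.5000 -9.0000]
K = S⁻¹·BᵀPA = [2.0377 -1.3585]
A−BK = [-3.0189 2.6792; 1.9623 -1.6415]
AᵀP(A−BK) = [30.4906 -25.6604; -25.6604 21.7736]
P' = Q + AᵀP(A−BK) = [47.4906 -23.6604; -23.6604 22.0236]
tr(P') = 69.5142


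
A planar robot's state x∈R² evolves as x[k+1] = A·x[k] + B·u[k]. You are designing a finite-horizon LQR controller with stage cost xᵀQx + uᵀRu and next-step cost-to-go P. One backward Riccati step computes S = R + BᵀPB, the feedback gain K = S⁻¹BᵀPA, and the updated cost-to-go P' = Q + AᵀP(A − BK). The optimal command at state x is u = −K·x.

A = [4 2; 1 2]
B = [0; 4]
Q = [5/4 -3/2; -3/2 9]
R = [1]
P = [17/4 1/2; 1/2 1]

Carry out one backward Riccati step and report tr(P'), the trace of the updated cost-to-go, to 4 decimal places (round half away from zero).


BᵀP = [2.0000 4.0000]
S = R + BᵀPB = [1] + [16.0000] = [17.0000]
BᵀPA = [12.0000 12.0000]
K = S⁻¹·BᵀPA = [0.7059 0.7059]
A−BK = [4.0000 2.0000; -1.8235 -0.8235]
AᵀP(A−BK) = [64.5294 32.5294; 32.5294 16.5294]
P' = Q + AᵀP(A−BK) = [65.7794 31.0294; 31.0294 25.5294]
tr(P') = 91.3088

91.3088


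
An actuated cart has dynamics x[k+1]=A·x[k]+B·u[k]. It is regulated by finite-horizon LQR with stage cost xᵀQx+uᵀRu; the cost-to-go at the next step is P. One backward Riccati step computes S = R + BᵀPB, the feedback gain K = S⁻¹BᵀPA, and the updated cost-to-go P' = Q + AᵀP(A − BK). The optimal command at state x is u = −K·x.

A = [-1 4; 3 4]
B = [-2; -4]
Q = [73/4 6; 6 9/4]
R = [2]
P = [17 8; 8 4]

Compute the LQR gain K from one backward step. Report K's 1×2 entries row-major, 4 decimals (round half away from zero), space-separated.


-0.1145 -1.4962

BᵀP = [-66.0000 -32.0000]
S = R + BᵀPB = [2] + [260.0000] = [262.0000]
BᵀPA = [-30.0000 -392.0000]
K = S⁻¹·BᵀPA = [-0.1145 -1.4962]
A−BK = [-1.2290 1.0076; 2.5420 -1.9847]
AᵀP(A−BK) = [1.5649 -0.8855; -0.8855 5.4962]
P' = Q + AᵀP(A−BK) = [19.8149 5.1145; 5.1145 7.7462]
tr(P') = 27.5611


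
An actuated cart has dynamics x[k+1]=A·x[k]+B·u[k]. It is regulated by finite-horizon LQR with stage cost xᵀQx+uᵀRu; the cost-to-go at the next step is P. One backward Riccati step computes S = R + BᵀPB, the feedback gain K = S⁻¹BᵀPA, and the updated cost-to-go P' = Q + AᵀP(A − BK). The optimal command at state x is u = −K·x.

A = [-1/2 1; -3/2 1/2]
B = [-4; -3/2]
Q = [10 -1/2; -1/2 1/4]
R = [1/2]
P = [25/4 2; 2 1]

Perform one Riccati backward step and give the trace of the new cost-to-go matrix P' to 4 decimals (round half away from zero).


BᵀP = [-28.0000 -9.5000]
S = R + BᵀPB = [1/2] + [126.2500] = [126.7500]
BᵀPA = [28.2500 -32.7500]
K = S⁻¹·BᵀPA = [0.2229 -0.2584]
A−BK = [0.3915 -0.0335; -1.1657 0.1124]
AᵀP(A−BK) = [0.5161 -0.0757; -0.0757 0.0380]
P' = Q + AᵀP(A−BK) = [10.5161 -0.5757; -0.5757 0.2880]
tr(P') = 10.8041

10.8041


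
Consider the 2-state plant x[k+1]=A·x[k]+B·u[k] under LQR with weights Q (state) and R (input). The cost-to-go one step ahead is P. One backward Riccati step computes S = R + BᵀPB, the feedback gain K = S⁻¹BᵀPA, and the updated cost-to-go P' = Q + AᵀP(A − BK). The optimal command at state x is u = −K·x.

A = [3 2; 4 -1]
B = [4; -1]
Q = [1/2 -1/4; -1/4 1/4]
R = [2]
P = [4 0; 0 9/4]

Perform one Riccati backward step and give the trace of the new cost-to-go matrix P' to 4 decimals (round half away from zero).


51.5266

BᵀP = [16.0000 -2.2500]
S = R + BᵀPB = [2] + [66.2500] = [68.2500]
BᵀPA = [39.0000 34.2500]
K = S⁻¹·BᵀPA = [0.5714 0.5018]
A−BK = [0.7143 -0.0073; 4.5714 -0.4982]
AᵀP(A−BK) = [49.7143 -4.5714; -4.5714 1.0623]
P' = Q + AᵀP(A−BK) = [50.2143 -4.8214; -4.8214 1.3123]
tr(P') = 51.5266


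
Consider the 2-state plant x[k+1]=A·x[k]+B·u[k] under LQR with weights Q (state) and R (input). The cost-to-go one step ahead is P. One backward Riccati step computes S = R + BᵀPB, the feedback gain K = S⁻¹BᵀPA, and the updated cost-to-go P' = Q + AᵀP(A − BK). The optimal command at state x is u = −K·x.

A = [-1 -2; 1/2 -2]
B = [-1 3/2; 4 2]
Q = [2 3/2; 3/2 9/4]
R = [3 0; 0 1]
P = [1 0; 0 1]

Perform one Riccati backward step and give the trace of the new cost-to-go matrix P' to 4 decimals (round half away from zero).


5.8625

BᵀP = [-1.0000 4.0000; 1.5000 2.0000]
S = R + BᵀPB = [3 0; 0 1] + [17.0000 6.5000; 6.5000 6.2500] = [20.0000 6.5000; 6.5000 7.2500]
BᵀPA = [3.0000 -6.0000; -0.5000 -7.0000]
K = S⁻¹·BᵀPA = [0.2433 0.0195; -0.2871 -0.9830]
A−BK = [-0.3260 -0.5061; 0.1010 -0.1119]
AᵀP(A−BK) = [0.3765 0.4501; 0.4501 1.2360]
P' = Q + AᵀP(A−BK) = [2.3765 1.9501; 1.9501 3.4860]
tr(P') = 5.8625


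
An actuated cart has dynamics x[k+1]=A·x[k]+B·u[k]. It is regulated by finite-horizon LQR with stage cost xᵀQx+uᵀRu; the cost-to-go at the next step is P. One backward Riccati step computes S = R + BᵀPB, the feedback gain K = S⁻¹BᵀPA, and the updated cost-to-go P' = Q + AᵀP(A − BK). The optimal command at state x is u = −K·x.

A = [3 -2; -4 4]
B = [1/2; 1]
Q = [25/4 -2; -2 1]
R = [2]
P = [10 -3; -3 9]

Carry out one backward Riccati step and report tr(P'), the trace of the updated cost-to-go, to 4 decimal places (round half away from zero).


426.0119

BᵀP = [2.0000 7.5000]
S = R + BᵀPB = [2] + [8.5000] = [10.5000]
BᵀPA = [-24.0000 26.0000]
K = S⁻¹·BᵀPA = [-2.2857 2.4762]
A−BK = [4.1429 -3.2381; -1.7143 1.5238]
AᵀP(A−BK) = [251.1429 -204.5714; -204.5714 167.6190]
P' = Q + AᵀP(A−BK) = [257.3929 -206.5714; -206.5714 168.6190]
tr(P') = 426.0119


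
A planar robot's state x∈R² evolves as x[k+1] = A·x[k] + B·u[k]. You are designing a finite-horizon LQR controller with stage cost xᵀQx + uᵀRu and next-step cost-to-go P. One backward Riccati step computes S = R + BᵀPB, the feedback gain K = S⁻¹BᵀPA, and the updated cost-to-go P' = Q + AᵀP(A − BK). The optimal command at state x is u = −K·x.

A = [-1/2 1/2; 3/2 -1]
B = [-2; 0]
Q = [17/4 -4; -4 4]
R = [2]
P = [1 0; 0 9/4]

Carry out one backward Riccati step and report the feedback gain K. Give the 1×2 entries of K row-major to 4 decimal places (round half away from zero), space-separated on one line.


0.1667 -0.1667

BᵀP = [-2.0000 0.0000]
S = R + BᵀPB = [2] + [4.0000] = [6.0000]
BᵀPA = [1.0000 -1.0000]
K = S⁻¹·BᵀPA = [0.1667 -0.1667]
A−BK = [-0.1667 0.1667; 1.5000 -1.0000]
AᵀP(A−BK) = [5.1458 -3.4583; -3.4583 2.3333]
P' = Q + AᵀP(A−BK) = [9.3958 -7.4583; -7.4583 6.3333]
tr(P') = 15.7292


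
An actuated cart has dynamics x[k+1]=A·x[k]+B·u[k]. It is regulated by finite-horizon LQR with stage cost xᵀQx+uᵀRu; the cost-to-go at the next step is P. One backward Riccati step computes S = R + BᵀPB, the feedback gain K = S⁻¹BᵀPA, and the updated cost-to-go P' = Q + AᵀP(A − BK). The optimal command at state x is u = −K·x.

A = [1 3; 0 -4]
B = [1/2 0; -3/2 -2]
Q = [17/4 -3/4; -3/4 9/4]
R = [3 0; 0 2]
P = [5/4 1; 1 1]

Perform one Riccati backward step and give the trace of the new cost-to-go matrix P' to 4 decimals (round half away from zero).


9.5061

BᵀP = [-0.8750 -1.0000; -2.0000 -2.0000]
S = R + BᵀPB = [3 0; 0 2] + [1.0625 2.0000; 2.0000 4.0000] = [4.0625 2.0000; 2.0000 6.0000]
BᵀPA = [-0.8750 1.3750; -2.0000 2.0000]
K = S⁻¹·BᵀPA = [-0.0613 0.2086; -0.3129 0.2638]
A−BK = [1.0307 2.8957; -0.7178 -3.1595]
AᵀP(A−BK) = [0.5706 0.4601; 0.4601 2.4356]
P' = Q + AᵀP(A−BK) = [4.8206 -0.2899; -0.2899 4.6856]
tr(P') = 9.5061


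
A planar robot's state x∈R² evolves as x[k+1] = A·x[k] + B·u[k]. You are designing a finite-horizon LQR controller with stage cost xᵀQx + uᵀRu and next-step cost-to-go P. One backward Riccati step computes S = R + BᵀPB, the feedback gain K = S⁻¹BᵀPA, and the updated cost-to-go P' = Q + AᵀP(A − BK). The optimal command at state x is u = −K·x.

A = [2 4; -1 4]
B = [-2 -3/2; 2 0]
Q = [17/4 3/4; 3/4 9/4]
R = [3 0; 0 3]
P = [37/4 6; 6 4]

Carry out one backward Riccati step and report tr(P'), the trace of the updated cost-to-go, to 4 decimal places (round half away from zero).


55.5766

BᵀP = [-6.5000 -4.0000; -13.8750 -9.0000]
S = R + BᵀPB = [3 0; 0 3] + [5.0000 9.7500; 9.7500 20.8125] = [8.0000 9.7500; 9.7500 23.8125]
BᵀPA = [-9.0000 -42.0000; -18.7500 -91.5000]
K = S⁻¹·BᵀPA = [-0.3301 -1.1316; -0.6523 -3.3792]
A−BK = [0.3615 -3.3320; -0.3399 6.2633]
AᵀP(A−BK) = [1.7996 8.4558; 8.4558 47.2770]
P' = Q + AᵀP(A−BK) = [6.0496 9.2058; 9.2058 49.5270]
tr(P') = 55.5766


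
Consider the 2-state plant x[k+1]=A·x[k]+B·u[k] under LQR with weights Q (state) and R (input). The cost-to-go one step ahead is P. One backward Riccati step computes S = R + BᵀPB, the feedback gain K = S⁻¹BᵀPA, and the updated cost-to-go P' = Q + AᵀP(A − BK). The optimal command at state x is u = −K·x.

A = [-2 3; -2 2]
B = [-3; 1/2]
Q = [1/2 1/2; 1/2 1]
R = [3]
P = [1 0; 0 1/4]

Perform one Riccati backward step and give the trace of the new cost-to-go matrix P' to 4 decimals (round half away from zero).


BᵀP = [-3.0000 0.1250]
S = R + BᵀPB = [3] + [9.0625] = [12.0625]
BᵀPA = [5.7500 -8.7500]
K = S⁻¹·BᵀPA = [0.4767 -0.7254]
A−BK = [-0.5699 0.8238; -2.2383 2.3627]
AᵀP(A−BK) = [2.2591 -2.8290; -2.8290 3.6528]
P' = Q + AᵀP(A−BK) = [2.7591 -2.3290; -2.3290 4.6528]
tr(P') = 7.4119

7.4119


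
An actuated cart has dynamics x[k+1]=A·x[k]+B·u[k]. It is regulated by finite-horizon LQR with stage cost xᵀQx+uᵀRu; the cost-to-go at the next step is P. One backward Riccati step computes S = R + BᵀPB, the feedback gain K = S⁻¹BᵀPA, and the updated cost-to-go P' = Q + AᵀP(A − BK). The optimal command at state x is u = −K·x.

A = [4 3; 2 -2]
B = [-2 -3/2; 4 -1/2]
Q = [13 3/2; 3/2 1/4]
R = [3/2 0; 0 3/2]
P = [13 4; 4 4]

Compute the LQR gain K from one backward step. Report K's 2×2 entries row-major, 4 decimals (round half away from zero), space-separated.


0.1138 -0.6336 -2.7351 -1.1001

BᵀP = [-10.0000 8.0000; -21.5000 -8.0000]
S = R + BᵀPB = [3/2 0; 0 3/2] + [52.0000 11.0000; 11.0000 36.2500] = [53.5000 11.0000; 11.0000 37.7500]
BᵀPA = [-24.0000 -46.0000; -102.0000 -48.5000]
K = S⁻¹·BᵀPA = [0.1138 -0.6336; -2.7351 -1.1001]
A−BK = [0.1248 0.0826; 0.1774 -0.0156]
AᵀP(A−BK) = [11.7464 4.5791; 4.5791 2.4969]
P' = Q + AᵀP(A−BK) = [24.7464 6.0791; 6.0791 2.7469]
tr(P') = 27.4933


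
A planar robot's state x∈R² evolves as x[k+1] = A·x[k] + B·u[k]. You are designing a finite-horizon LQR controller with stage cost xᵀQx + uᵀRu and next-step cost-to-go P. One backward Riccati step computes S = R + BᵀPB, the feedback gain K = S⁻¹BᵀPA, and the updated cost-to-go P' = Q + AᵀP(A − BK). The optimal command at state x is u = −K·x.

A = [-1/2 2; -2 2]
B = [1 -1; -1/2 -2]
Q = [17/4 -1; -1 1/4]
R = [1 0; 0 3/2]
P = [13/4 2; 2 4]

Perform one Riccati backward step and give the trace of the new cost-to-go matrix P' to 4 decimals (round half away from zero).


BᵀP = [2.2500 0.0000; -7.2500 -10.0000]
S = R + BᵀPB = [1 0; 0 3/2] + [2.2500 -2.2500; -2.2500 27.2500] = [3.2500 -2.2500; -2.2500 28.7500]
BᵀPA = [-1.1250 4.5000; 23.6250 -34.5000]
K = S⁻¹·BᵀPA = [0.2355 0.5856; 0.8402 -1.1542]
A−BK = [0.1047 0.2603; -0.2019 -0.0156]
AᵀP(A−BK) = [1.2284 -1.3239; -1.3239 2.5460]
P' = Q + AᵀP(A−BK) = [5.4784 -2.3239; -2.3239 2.7960]
tr(P') = 8.2744

8.2744


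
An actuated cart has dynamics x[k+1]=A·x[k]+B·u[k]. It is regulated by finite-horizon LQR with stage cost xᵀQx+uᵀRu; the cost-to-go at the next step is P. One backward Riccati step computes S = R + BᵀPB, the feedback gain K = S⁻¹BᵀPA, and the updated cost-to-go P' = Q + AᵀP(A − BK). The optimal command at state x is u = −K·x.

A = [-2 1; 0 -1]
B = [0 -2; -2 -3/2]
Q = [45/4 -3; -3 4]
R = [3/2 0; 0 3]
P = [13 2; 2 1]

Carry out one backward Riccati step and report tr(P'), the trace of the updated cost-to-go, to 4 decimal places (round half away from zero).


19.5054

BᵀP = [-4.0000 -2.0000; -29.0000 -5.5000]
S = R + BᵀPB = [3/2 0; 0 3] + [4.0000 11.0000; 11.0000 66.2500] = [5.5000 11.0000; 11.0000 69.2500]
BᵀPA = [8.0000 -2.0000; 58.0000 -23.5000]
K = S⁻¹·BᵀPA = [-0.3232 0.4618; 0.8889 -0.4127]
A−BK = [-0.2222 0.1746; 0.6869 -0.6955]
AᵀP(A−BK) = [3.0303 -1.7576; -1.7576 1.2251]
P' = Q + AᵀP(A−BK) = [14.2803 -4.7576; -4.7576 5.2251]
tr(P') = 19.5054


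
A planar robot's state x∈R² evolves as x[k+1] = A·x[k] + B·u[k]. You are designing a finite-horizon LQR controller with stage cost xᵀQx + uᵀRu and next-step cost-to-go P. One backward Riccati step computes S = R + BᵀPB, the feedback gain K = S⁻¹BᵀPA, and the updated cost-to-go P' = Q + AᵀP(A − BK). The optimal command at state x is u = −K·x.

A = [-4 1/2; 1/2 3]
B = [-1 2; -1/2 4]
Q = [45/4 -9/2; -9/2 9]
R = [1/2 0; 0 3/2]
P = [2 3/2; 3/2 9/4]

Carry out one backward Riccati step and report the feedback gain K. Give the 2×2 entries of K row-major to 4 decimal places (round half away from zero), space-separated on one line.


BᵀP = [-2.7500 -2.6250; 10.0000 12.0000]
S = R + BᵀPB = [1/2 0; 0 3/2] + [4.0625 -16.0000; -16.0000 68.0000] = [4.5625 -16.0000; -16.0000 69.5000]
BᵀPA = [9.6875 -9.2500; -34.0000 41.0000]
K = S⁻¹·BᵀPA = [2.1161 0.2148; -0.0020 0.6394]
A−BK = [-1.8798 -0.5639; 1.5662 0.5499]
AᵀP(A−BK) = [5.9931 1.4079; 1.4079 1.0224]
P' = Q + AᵀP(A−BK) = [17.2431 -3.0921; -3.0921 10.0224]
tr(P') = 27.2655

2.1161 0.2148 -0.0020 0.6394


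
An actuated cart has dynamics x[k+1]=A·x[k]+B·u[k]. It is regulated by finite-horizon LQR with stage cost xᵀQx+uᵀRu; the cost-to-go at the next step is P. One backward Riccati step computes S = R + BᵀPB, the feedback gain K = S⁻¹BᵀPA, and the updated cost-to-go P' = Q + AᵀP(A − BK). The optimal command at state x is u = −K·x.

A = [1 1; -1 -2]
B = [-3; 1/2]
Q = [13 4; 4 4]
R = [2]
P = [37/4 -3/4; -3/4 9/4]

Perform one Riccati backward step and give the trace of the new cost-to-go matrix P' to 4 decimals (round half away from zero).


BᵀP = [-28.1250 3.3750]
S = R + BᵀPB = [2] + [86.0625] = [88.0625]
BᵀPA = [-31.5000 -34.8750]
K = S⁻¹·BᵀPA = [-0.3577 -0.3960]
A−BK = [-0.0731 -0.1881; -0.8211 -1.8020]
AᵀP(A−BK) = [1.7324 3.5252; 3.5252 7.4386]
P' = Q + AᵀP(A−BK) = [14.7324 7.5252; 7.5252 11.4386]
tr(P') = 26.1710

26.1710


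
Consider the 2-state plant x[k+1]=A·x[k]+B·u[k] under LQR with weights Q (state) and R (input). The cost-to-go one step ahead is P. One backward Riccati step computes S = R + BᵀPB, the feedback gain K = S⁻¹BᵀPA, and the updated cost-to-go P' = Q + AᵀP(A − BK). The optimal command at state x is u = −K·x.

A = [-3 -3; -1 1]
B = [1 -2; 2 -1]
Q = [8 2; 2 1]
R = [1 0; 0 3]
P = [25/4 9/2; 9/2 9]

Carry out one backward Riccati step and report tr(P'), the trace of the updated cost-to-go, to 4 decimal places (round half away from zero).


25.6494

BᵀP = [15.2500 22.5000; -17.0000 -18.0000]
S = R + BᵀPB = [1 0; 0 3] + [60.2500 -53.0000; -53.0000 52.0000] = [61.2500 -53.0000; -53.0000 55.0000]
BᵀPA = [-68.2500 -23.2500; 69.0000 33.0000]
K = S⁻¹·BᵀPA = [-0.1728 0.8401; 1.0880 1.4096]
A−BK = [-0.6512 -1.0210; 0.4337 0.7293]
AᵀP(A−BK) = [5.3823 7.3278; 7.3278 11.2671]
P' = Q + AᵀP(A−BK) = [13.3823 9.3278; 9.3278 12.2671]
tr(P') = 25.6494


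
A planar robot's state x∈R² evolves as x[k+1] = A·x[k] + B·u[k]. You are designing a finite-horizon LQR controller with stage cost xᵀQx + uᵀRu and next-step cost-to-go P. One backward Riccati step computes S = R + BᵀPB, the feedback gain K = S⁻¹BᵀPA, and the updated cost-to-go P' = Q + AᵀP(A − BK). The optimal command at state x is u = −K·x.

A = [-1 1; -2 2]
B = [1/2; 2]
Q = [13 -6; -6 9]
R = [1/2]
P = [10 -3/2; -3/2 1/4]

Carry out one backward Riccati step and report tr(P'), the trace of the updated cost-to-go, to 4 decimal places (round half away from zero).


27.5000

BᵀP = [2.0000 -0.2500]
S = R + BᵀPB = [1/2] + [0.5000] = [1.0000]
BᵀPA = [-1.5000 1.5000]
K = S⁻¹·BᵀPA = [-1.5000 1.5000]
A−BK = [-0.2500 0.2500; 1.0000 -1.0000]
AᵀP(A−BK) = [2.7500 -2.7500; -2.7500 2.7500]
P' = Q + AᵀP(A−BK) = [15.7500 -8.7500; -8.7500 11.7500]
tr(P') = 27.5000


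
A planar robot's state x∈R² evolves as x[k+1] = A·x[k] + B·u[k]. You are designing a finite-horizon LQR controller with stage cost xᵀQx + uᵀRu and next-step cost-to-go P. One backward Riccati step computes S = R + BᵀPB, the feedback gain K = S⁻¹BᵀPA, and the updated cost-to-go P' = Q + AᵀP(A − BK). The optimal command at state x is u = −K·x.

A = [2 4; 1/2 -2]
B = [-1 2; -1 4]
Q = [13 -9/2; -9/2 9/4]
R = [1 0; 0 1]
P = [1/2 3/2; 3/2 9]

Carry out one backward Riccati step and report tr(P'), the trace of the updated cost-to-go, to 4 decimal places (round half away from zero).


21.0867

BᵀP = [-2.0000 -10.5000; 7.0000 39.0000]
S = R + BᵀPB = [1 0; 0 1] + [12.5000 -46.0000; -46.0000 170.0000] = [13.5000 -46.0000; -46.0000 171.0000]
BᵀPA = [-9.2500 13.0000; 33.5000 -50.0000]
K = S⁻¹·BᵀPA = [-0.2117 -0.4000; 0.1390 -0.4000]
A−BK = [1.5104 4.4000; -0.2675 -0.8000]
AᵀP(A−BK) = [0.6367 1.7000; 1.7000 5.2000]
P' = Q + AᵀP(A−BK) = [13.6367 -2.8000; -2.8000 7.4500]
tr(P') = 21.0867


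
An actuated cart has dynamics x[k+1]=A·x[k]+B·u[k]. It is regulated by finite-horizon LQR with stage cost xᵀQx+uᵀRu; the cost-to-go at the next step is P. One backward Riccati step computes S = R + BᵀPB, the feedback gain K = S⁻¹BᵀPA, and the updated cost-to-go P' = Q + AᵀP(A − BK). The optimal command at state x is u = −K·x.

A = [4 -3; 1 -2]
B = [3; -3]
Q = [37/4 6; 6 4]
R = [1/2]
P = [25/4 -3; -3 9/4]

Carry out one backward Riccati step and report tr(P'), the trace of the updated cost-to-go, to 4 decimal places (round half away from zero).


31.0506

BᵀP = [27.7500 -15.7500]
S = R + BᵀPB = [1/2] + [130.5000] = [131.0000]
BᵀPA = [95.2500 -51.7500]
K = S⁻¹·BᵀPA = [0.7271 -0.3950]
A−BK = [1.8187 -1.8149; 3.1813 -3.1851]
AᵀP(A−BK) = [8.9938 -8.8726; -8.8726 8.8068]
P' = Q + AᵀP(A−BK) = [18.2438 -2.8726; -2.8726 12.8068]
tr(P') = 31.0506


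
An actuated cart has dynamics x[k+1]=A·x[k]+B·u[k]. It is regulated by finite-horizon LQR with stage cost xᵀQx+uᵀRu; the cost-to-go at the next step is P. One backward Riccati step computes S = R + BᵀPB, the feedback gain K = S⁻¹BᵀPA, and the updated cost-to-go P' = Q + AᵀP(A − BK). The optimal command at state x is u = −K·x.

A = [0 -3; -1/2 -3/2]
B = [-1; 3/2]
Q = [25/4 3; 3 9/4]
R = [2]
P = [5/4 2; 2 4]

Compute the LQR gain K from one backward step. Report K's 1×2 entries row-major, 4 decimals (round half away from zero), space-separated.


BᵀP = [1.7500 4.0000]
S = R + BᵀPB = [2] + [4.2500] = [6.2500]
BᵀPA = [-2.0000 -11.2500]
K = S⁻¹·BᵀPA = [-0.3200 -1.8000]
A−BK = [-0.3200 -4.8000; -0.0200 1.2000]
AᵀP(A−BK) = [0.3600 2.4000; 2.4000 18.0000]
P' = Q + AᵀP(A−BK) = [6.6100 5.4000; 5.4000 20.2500]
tr(P') = 26.8600

-0.3200 -1.8000


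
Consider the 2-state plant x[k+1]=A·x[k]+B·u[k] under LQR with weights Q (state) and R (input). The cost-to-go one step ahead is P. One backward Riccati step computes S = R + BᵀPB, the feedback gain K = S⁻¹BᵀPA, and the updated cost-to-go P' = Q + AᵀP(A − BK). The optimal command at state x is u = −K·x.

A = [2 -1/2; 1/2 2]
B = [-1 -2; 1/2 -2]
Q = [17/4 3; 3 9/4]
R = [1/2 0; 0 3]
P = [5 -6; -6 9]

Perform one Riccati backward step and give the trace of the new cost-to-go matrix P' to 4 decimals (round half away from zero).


9.5550

BᵀP = [-8.0000 10.5000; 2.0000 -6.0000]
S = R + BᵀPB = [1/2 0; 0 3] + [13.2500 -5.0000; -5.0000 8.0000] = [13.7500 -5.0000; -5.0000 11.0000]
BᵀPA = [-10.7500 25.0000; 1.0000 -13.0000]
K = S⁻¹·BᵀPA = [-0.8970 1.6634; -0.3168 -0.4257]
A−BK = [0.4693 0.3119; 0.3149 0.3168]
AᵀP(A−BK) = [0.9238 -0.1931; -0.1931 2.1312]
P' = Q + AᵀP(A−BK) = [5.1738 2.8069; 2.8069 4.3812]
tr(P') = 9.5550


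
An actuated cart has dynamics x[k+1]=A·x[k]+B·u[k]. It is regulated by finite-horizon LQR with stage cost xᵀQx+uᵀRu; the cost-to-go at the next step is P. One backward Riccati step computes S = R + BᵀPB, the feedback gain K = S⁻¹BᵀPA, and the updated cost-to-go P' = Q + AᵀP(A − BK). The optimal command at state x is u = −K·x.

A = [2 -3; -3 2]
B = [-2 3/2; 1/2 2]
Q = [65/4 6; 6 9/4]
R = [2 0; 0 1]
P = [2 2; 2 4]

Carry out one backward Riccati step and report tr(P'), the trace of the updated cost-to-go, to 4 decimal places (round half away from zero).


BᵀP = [-3.0000 -2.0000; 7.0000 11.0000]
S = R + BᵀPB = [2 0; 0 1] + [5.0000 -8.5000; -8.5000 32.5000] = [7.0000 -8.5000; -8.5000 33.5000]
BᵀPA = [0.0000 5.0000; -19.0000 1.0000]
K = S⁻¹·BᵀPA = [-0.9954 1.0847; -0.8197 0.3051]
A−BK = [1.2388 -1.2881; -0.8629 0.8475]
AᵀP(A−BK) = [4.4253 -4.2034; -4.2034 4.2712]
P' = Q + AᵀP(A−BK) = [20.6753 1.7966; 1.7966 6.5212]
tr(P') = 27.1965

27.1965


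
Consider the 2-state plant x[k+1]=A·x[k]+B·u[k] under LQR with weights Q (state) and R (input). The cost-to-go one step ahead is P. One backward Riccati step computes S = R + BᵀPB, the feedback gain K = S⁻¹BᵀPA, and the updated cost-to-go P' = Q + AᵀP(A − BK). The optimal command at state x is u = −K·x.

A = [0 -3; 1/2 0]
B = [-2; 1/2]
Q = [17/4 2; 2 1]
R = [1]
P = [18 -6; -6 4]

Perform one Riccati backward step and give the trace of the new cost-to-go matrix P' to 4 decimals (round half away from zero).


8.5058

BᵀP = [-39.0000 14.0000]
S = R + BᵀPB = [1] + [85.0000] = [86.0000]
BᵀPA = [7.0000 117.0000]
K = S⁻¹·BᵀPA = [0.0814 1.3605]
A−BK = [0.1628 -0.2791; 0.4593 -0.6802]
AᵀP(A−BK) = [0.4302 -0.5233; -0.5233 2.8256]
P' = Q + AᵀP(A−BK) = [4.6802 1.4767; 1.4767 3.8256]
tr(P') = 8.5058


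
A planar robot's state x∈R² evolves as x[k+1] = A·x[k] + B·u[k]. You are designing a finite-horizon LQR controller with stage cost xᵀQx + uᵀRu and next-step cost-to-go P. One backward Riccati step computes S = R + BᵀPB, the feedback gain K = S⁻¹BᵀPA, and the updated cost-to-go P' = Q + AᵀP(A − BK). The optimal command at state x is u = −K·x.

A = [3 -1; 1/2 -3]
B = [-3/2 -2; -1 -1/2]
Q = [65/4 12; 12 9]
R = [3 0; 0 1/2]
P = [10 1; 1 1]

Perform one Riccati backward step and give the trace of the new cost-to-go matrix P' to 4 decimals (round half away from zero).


BᵀP = [-16.0000 -2.5000; -20.5000 -2.5000]
S = R + BᵀPB = [3 0; 0 1/2] + [26.5000 33.2500; 33.2500 42.2500] = [29.5000 33.2500; 33.2500 42.7500]
BᵀPA = [-49.2500 23.5000; -62.7500 28.0000]
K = S⁻¹·BᵀPA = [-0.1221 0.4733; -1.3728 0.2869]
A−BK = [0.0711 0.2836; -0.3086 -2.3833]
AᵀP(A−BK) = [1.0890 0.3098; 0.3098 5.8457]
P' = Q + AᵀP(A−BK) = [17.3390 12.3098; 12.3098 14.8457]
tr(P') = 32.1847

32.1847


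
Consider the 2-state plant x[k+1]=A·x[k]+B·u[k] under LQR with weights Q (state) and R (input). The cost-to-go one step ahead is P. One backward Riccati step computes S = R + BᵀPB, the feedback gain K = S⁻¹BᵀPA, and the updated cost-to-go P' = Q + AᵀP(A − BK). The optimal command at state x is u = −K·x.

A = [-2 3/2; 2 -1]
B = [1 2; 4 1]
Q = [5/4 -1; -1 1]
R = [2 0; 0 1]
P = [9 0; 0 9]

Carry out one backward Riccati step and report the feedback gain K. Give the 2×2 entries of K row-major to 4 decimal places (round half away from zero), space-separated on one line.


0.8201 -0.4763 -1.3541 0.9504

BᵀP = [9.0000 36.0000; 18.0000 9.0000]
S = R + BᵀPB = [2 0; 0 1] + [153.0000 54.0000; 54.0000 45.0000] = [155.0000 54.0000; 54.0000 46.0000]
BᵀPA = [54.0000 -22.5000; -18.0000 18.0000]
K = S⁻¹·BᵀPA = [0.8201 -0.4763; -1.3541 0.9504]
A−BK = [-0.1120 0.0755; 0.0736 -0.0453]
AᵀP(A−BK) = [3.3403 -2.1742; -2.1742 1.4267]
P' = Q + AᵀP(A−BK) = [4.5903 -3.1742; -3.1742 2.4267]
tr(P') = 7.0170


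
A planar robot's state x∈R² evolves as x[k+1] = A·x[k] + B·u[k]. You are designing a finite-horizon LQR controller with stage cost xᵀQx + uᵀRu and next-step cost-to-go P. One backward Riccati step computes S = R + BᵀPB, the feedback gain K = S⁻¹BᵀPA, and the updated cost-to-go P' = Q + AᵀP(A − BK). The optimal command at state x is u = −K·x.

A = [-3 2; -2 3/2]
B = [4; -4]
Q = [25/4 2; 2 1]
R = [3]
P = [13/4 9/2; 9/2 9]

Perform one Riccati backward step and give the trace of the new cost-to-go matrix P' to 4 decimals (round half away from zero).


114.5682

BᵀP = [-5.0000 -18.0000]
S = R + BᵀPB = [3] + [52.0000] = [55.0000]
BᵀPA = [51.0000 -37.0000]
K = S⁻¹·BᵀPA = [0.9273 -0.6727]
A−BK = [-6.7091 4.6909; 1.7091 -1.1909]
AᵀP(A−BK) = [71.9591 -50.4409; -50.4409 35.3591]
P' = Q + AᵀP(A−BK) = [78.2091 -48.4409; -48.4409 36.3591]
tr(P') = 114.5682
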